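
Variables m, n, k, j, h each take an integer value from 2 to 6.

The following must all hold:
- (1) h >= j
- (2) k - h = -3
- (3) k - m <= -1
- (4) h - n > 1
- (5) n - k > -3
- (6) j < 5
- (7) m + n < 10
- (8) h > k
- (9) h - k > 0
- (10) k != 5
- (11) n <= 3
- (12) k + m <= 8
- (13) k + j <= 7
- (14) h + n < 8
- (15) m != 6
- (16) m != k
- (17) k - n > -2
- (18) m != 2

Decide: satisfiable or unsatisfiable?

Setting (m, n, k, j, h) = (5, 2, 2, 2, 5) satisfies everything: constraint 2: k - h = -3; constraint 3: k - m = -3, and the others follow.

Satisfiable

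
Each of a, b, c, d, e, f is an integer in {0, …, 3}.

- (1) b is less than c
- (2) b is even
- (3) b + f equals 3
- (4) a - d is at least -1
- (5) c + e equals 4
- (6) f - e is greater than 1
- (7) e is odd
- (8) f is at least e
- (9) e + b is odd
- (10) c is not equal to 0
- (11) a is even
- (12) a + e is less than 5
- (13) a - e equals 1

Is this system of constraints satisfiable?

Satisfiable

Take a = 2, b = 0, c = 3, d = 0, e = 1, f = 3. Then constraint 3: b + f = 3; constraint 4: a - d = 2, and every other listed constraint is also met.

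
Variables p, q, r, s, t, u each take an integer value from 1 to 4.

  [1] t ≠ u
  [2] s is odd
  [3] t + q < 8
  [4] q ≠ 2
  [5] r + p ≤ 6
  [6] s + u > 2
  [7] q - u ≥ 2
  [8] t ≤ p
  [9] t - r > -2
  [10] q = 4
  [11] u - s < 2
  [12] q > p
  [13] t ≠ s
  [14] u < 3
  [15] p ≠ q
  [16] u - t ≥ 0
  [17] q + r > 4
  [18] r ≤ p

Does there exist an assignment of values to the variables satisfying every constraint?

Satisfiable

Try p = 2, q = 4, r = 1, s = 3, t = 1, u = 2.
Check constraint 3: t + q = 5; constraint 5: r + p = 3. The remaining constraints are straightforward to verify.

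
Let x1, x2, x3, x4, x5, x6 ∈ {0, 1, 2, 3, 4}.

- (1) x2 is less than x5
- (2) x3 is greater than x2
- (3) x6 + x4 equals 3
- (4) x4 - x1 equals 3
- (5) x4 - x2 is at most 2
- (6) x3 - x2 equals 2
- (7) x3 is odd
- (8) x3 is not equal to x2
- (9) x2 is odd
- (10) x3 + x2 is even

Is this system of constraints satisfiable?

Satisfiable

Take x1 = 0, x2 = 1, x3 = 3, x4 = 3, x5 = 4, x6 = 0. Then constraint 3: x6 + x4 = 3; constraint 4: x4 - x1 = 3, and every other listed constraint is also met.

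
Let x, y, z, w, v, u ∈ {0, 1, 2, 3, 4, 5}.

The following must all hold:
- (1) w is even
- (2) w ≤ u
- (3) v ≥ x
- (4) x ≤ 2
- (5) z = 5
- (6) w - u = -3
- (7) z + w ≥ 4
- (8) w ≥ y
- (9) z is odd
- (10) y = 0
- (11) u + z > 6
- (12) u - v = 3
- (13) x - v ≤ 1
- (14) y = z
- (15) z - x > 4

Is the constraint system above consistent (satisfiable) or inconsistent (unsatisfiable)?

Unsatisfiable

Constraint 10 fixes y = 0 and constraint 5 fixes z = 5, but constraint 14 requires y = z. Since 0 ≠ 5, contradiction.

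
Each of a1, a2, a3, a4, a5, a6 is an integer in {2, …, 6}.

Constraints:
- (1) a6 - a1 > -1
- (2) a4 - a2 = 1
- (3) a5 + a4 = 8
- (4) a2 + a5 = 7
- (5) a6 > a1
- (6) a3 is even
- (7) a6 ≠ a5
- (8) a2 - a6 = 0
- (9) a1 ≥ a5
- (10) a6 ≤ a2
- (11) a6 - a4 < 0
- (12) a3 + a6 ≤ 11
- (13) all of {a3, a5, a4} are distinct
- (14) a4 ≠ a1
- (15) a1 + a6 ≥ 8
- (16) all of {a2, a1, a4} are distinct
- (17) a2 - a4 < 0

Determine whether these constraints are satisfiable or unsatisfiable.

Satisfiable

Try a1 = 4, a2 = 5, a3 = 4, a4 = 6, a5 = 2, a6 = 5.
Check constraint 1: a6 - a1 = 1; constraint 2: a4 - a2 = 1; constraint 3: a5 + a4 = 8. The remaining constraints are straightforward to verify.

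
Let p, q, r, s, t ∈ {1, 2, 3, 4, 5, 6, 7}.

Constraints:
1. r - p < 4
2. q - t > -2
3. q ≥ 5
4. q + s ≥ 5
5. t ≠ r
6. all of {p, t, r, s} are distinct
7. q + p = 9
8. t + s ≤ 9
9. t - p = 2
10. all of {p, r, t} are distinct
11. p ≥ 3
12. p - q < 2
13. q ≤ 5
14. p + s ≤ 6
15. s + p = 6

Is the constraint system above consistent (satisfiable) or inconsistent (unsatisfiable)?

Satisfiable

Try p = 4, q = 5, r = 5, s = 2, t = 6.
Check constraint 1: r - p = 1; constraint 2: q - t = -1; constraint 4: q + s = 7. The remaining constraints are straightforward to verify.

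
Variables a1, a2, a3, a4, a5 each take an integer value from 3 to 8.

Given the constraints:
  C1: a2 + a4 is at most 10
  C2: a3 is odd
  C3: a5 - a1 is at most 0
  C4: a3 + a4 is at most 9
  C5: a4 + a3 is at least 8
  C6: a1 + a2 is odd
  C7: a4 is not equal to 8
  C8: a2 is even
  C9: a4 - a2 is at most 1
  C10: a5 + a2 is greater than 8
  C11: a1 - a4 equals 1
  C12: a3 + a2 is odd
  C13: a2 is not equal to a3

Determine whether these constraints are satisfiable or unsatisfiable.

Take a1 = 5, a2 = 6, a3 = 5, a4 = 4, a5 = 4. Then constraint 1: a2 + a4 = 10; constraint 3: a5 - a1 = -1; constraint 4: a3 + a4 = 9, and every other listed constraint is also met.

Satisfiable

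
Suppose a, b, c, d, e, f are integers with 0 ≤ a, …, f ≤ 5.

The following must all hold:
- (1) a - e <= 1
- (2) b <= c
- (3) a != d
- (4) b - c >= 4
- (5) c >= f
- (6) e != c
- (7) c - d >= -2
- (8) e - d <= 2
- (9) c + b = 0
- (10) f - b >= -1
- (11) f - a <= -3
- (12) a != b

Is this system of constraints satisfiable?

Unsatisfiable

Constraints 1, 4, 7, 8, 10, and 11 give c − d ≥ -2, d − e ≥ -2, e − a ≥ -1, a − f ≥ 3, f − b ≥ -1, b − c ≥ 4.
Adding all 6 inequalities: the left sides telescope to 0, and the right sides sum to (-2) + (-2) + (-1) + 3 + (-1) + 4 = 1. So 0 ≥ 1, which is false.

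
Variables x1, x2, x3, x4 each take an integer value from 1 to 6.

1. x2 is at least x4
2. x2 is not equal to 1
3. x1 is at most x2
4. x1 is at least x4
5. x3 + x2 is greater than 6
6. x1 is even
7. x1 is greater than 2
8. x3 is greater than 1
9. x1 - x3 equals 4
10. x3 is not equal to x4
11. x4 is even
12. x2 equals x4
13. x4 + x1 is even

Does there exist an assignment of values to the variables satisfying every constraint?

Setting (x1, x2, x3, x4) = (6, 6, 2, 6) satisfies everything: constraint 5: x3 + x2 = 8; constraint 9: x1 - x3 = 4, and the others follow.

Satisfiable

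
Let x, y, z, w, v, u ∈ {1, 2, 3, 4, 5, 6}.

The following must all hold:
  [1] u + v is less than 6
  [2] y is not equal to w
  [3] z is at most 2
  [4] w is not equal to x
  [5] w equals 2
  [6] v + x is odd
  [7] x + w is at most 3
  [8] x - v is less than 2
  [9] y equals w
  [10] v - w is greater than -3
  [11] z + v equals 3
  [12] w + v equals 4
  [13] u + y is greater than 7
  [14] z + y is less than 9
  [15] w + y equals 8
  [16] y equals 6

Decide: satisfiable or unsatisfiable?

Unsatisfiable

Constraint 16 fixes y = 6 and constraint 5 fixes w = 2, but constraint 9 requires y = w. Since 6 ≠ 2, contradiction.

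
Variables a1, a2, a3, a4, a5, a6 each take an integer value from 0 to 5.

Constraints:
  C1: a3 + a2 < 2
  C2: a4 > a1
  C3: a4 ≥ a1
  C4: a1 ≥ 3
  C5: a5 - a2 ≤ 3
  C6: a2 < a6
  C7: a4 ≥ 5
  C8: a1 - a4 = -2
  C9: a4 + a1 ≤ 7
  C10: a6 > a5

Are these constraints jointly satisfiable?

From constraint 7: a4 ≥ 5. From constraint 4: a1 ≥ 3. Hence a4 + a1 ≥ 8. But constraint 9 requires a4 + a1 ≤ 7, and 7 < 8. Contradiction.

Unsatisfiable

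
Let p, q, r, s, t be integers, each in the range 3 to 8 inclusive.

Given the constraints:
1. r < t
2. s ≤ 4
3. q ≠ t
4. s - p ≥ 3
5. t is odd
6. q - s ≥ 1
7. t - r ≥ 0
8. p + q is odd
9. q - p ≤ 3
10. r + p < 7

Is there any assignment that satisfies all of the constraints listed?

Unsatisfiable

Constraints 4, 6, and 9 give p − q ≥ -3, q − s ≥ 1, s − p ≥ 3.
Adding all 3 inequalities: the left sides telescope to 0, and the right sides sum to (-3) + 1 + 3 = 1. So 0 ≥ 1, which is false.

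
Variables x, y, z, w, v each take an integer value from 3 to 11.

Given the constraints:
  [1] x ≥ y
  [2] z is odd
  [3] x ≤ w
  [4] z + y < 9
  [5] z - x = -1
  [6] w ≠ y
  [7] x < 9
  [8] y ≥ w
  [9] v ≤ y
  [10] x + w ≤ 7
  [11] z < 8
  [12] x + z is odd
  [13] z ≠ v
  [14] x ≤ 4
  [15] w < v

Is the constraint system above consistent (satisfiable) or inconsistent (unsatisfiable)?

Unsatisfiable

Constraints 1, 3, 9, and 15 give x ≤ w, w < v, v ≤ y, y ≤ x. Chaining: x ≤ w < v ≤ y ≤ x, which forces x < x — impossible.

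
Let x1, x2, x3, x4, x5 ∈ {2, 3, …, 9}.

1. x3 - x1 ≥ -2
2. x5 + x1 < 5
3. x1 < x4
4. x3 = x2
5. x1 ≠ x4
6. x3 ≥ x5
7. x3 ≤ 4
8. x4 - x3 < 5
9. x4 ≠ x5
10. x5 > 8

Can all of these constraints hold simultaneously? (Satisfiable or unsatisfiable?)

From constraint 10: x5 ≥ 9. From constraints 6 and 7: x5 ≤ x3 and x3 ≤ 4, so x5 ≤ 4. But 4 < 9, so no value of x5 works.

Unsatisfiable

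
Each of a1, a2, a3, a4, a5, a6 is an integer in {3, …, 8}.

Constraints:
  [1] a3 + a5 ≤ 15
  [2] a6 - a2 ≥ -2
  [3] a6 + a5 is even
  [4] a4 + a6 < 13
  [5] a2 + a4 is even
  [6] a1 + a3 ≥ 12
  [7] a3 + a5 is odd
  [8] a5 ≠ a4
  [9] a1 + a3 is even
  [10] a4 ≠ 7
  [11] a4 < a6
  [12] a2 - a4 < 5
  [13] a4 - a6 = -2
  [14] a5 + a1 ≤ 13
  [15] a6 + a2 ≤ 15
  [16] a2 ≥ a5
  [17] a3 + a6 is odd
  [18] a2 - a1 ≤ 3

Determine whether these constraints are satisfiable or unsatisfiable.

Satisfiable

Take a1 = 5, a2 = 8, a3 = 7, a4 = 4, a5 = 6, a6 = 6. Then constraint 1: a3 + a5 = 13; constraint 2: a6 - a2 = -2, and every other listed constraint is also met.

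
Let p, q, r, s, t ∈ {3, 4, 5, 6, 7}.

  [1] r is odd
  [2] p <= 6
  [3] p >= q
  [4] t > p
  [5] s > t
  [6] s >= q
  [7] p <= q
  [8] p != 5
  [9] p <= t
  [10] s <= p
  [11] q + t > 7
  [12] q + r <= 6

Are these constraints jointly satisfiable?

Unsatisfiable

Constraints 4, 5, and 10 give s ≤ p, p < t, t < s. Chaining: s ≤ p < t < s, which forces s < s — impossible.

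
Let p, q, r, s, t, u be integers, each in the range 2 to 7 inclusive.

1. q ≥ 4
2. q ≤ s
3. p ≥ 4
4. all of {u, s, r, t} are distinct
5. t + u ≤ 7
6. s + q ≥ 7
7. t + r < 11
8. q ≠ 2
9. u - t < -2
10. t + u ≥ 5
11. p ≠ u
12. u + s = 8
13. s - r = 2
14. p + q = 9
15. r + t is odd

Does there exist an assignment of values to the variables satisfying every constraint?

Satisfiable

Take p = 5, q = 4, r = 4, s = 6, t = 5, u = 2. Then constraint 5: t + u = 7; constraint 6: s + q = 10; constraint 7: t + r = 9, and every other listed constraint is also met.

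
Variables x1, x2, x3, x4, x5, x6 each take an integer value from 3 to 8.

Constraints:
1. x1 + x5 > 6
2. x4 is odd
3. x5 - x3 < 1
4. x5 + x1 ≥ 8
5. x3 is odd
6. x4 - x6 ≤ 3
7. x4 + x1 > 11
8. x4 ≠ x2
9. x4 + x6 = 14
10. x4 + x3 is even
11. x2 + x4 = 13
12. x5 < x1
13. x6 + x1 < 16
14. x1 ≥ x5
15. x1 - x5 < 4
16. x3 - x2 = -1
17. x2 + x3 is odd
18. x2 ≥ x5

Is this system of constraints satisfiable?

Setting (x1, x2, x3, x4, x5, x6) = (6, 6, 5, 7, 3, 7) satisfies everything: constraint 1: x1 + x5 = 9; constraint 3: x5 - x3 = -2; constraint 4: x5 + x1 = 9, and the others follow.

Satisfiable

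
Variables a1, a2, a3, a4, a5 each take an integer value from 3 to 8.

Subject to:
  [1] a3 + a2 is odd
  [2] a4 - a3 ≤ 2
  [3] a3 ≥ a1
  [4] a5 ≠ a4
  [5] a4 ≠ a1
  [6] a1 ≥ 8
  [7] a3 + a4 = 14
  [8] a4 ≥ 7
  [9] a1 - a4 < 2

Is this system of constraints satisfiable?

From constraints 3 and 6: a3 ≥ a1 ≥ 8. From constraint 8: a4 ≥ 7. Hence a3 + a4 ≥ 15. But constraint 7 requires a3 + a4 = 14, and 14 < 15. Contradiction.

Unsatisfiable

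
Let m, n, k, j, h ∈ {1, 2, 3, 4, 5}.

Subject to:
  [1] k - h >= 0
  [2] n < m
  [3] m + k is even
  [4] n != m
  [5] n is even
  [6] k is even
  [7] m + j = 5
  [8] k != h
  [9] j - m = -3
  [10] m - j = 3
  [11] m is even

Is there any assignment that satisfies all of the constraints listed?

Try m = 4, n = 2, k = 2, j = 1, h = 1.
Check constraint 1: k - h = 1; constraint 7: m + j = 5; constraint 9: j - m = -3. The remaining constraints are straightforward to verify.

Satisfiable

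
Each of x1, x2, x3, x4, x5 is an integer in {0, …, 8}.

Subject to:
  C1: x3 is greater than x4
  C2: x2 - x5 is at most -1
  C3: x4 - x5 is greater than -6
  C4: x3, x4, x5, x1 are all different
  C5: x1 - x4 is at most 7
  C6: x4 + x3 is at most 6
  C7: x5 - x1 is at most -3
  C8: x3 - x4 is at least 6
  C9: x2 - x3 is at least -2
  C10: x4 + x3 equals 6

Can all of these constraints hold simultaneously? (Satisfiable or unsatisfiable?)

Unsatisfiable

Constraints 2, 5, 7, 8, and 9 give x3 − x4 ≥ 6, x4 − x1 ≥ -7, x1 − x5 ≥ 3, x5 − x2 ≥ 1, x2 − x3 ≥ -2.
Adding all 5 inequalities: the left sides telescope to 0, and the right sides sum to 6 + (-7) + 3 + 1 + (-2) = 1. So 0 ≥ 1, which is false.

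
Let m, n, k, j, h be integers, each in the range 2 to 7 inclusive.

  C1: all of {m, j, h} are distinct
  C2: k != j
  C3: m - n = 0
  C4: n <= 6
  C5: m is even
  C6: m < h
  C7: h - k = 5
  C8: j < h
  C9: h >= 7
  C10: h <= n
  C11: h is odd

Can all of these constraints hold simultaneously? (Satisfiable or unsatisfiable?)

From constraints 9 and 10: n ≥ h and h ≥ 7, so n ≥ 7. From constraint 4: n ≤ 6. But 6 < 7, so no value of n works.

Unsatisfiable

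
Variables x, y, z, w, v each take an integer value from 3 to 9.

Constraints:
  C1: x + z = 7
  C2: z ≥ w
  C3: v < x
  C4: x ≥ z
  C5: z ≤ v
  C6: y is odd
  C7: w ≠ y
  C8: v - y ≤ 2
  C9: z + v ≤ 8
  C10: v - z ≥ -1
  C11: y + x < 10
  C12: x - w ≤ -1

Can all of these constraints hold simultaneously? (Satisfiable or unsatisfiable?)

Constraints 2, 3, 5, and 12 give z ≤ v, v < x, x < w, w ≤ z. Chaining: z ≤ v < x < w ≤ z, which forces z < z — impossible.

Unsatisfiable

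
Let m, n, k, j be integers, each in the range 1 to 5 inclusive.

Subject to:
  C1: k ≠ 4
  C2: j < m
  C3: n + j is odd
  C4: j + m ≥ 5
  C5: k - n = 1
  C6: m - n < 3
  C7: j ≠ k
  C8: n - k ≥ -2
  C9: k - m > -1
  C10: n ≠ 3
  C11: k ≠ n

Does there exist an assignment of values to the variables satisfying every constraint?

Setting (m, n, k, j) = (4, 4, 5, 1) satisfies everything: constraint 4: j + m = 5; constraint 5: k - n = 1, and the others follow.

Satisfiable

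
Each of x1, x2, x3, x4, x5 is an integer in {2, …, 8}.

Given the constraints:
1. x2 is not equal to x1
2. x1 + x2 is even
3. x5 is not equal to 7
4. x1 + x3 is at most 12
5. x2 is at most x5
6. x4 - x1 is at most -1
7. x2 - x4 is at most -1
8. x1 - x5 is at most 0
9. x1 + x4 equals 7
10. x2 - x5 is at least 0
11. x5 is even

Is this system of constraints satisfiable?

Unsatisfiable

Constraints 6, 7, 8, and 10 give x4 − x2 ≥ 1, x2 − x5 ≥ 0, x5 − x1 ≥ 0, x1 − x4 ≥ 1.
Adding all 4 inequalities: the left sides telescope to 0, and the right sides sum to 1 + 0 + 0 + 1 = 2. So 0 ≥ 2, which is false.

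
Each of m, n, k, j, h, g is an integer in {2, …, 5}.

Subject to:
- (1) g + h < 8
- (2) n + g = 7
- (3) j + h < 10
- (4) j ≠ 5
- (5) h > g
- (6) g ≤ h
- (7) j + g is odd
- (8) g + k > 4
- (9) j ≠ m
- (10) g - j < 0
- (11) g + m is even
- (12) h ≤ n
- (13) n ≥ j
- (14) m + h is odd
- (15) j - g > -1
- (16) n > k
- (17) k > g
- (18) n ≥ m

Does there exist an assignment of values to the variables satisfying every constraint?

Satisfiable

The assignment m = 2, n = 5, k = 4, j = 3, h = 5, g = 2 works:
  constraint 1 holds since g + h = 7.
  constraint 2 holds since n + g = 7.
  constraint 3 holds since j + h = 8.
The rest check out directly.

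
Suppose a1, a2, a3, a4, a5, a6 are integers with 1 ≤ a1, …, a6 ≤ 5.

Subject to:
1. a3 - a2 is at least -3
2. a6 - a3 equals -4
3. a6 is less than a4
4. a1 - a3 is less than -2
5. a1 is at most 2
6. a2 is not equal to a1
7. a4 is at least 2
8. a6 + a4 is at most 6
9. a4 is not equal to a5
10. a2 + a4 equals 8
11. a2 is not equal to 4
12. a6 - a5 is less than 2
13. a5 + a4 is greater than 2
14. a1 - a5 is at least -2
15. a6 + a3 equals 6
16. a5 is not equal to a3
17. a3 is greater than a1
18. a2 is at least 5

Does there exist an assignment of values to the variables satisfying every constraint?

Satisfiable

Try a1 = 2, a2 = 5, a3 = 5, a4 = 3, a5 = 2, a6 = 1.
Check constraint 1: a3 - a2 = 0; constraint 2: a6 - a3 = -4; constraint 4: a1 - a3 = -3. The remaining constraints are straightforward to verify.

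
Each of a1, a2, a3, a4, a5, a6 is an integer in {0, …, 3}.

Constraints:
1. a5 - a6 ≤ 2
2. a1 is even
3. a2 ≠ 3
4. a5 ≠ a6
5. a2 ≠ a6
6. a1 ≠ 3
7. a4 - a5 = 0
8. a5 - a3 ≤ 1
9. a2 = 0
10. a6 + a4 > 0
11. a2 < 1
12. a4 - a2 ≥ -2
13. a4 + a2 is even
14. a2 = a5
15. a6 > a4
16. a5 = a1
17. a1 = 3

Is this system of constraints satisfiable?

Constraint 9 fixes a2 = 0 and constraint 17 fixes a1 = 3. Constraints 14 and 16 give a2 = a5 = a1, so a2 = a1. But 0 ≠ 3 — contradiction.

Unsatisfiable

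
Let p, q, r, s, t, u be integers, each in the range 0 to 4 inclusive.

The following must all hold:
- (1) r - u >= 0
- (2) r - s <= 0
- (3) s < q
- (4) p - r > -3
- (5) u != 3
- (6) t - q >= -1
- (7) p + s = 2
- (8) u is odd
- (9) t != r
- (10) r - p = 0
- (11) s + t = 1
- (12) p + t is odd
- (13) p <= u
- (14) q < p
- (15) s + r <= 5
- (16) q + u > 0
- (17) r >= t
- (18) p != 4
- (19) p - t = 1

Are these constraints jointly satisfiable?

Unsatisfiable

Constraints 1, 2, 3, 13, and 14 give u ≤ r, r ≤ s, s < q, q < p, p ≤ u. Chaining: u ≤ r ≤ s < q < p ≤ u, which forces u < u — impossible.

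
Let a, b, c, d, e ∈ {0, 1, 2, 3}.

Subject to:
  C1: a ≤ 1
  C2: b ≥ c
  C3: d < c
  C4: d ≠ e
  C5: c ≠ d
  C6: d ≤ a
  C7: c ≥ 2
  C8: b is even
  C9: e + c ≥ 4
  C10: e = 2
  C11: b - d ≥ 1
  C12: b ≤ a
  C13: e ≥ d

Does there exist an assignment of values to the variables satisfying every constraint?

Unsatisfiable

From constraints 2 and 7: b ≥ c and c ≥ 2, so b ≥ 2. From constraints 1 and 12: b ≤ a and a ≤ 1, so b ≤ 1. But 1 < 2, so no value of b works.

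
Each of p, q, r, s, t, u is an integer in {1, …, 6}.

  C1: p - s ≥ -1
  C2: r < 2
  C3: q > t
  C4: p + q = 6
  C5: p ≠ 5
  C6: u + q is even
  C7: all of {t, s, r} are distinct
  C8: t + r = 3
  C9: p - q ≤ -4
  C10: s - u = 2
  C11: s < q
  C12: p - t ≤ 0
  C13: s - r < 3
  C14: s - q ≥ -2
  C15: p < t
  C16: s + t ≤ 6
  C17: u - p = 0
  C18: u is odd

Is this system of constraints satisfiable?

Constraints 1, 9, and 14 give q − p ≥ 4, p − s ≥ -1, s − q ≥ -2.
Adding all 3 inequalities: the left sides telescope to 0, and the right sides sum to 4 + (-1) + (-2) = 1. So 0 ≥ 1, which is false.

Unsatisfiable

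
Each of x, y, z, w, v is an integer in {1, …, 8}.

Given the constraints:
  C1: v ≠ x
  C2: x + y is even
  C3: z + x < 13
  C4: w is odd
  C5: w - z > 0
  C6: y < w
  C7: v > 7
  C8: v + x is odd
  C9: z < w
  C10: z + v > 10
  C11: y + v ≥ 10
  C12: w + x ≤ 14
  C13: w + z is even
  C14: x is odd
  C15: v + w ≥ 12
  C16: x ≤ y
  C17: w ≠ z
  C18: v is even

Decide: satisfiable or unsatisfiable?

Satisfiable

The assignment x = 5, y = 5, z = 5, w = 7, v = 8 works:
  constraint 3 holds since z + x = 10.
  constraint 5 holds since w - z = 2.
  constraint 10 holds since z + v = 13.
The rest check out directly.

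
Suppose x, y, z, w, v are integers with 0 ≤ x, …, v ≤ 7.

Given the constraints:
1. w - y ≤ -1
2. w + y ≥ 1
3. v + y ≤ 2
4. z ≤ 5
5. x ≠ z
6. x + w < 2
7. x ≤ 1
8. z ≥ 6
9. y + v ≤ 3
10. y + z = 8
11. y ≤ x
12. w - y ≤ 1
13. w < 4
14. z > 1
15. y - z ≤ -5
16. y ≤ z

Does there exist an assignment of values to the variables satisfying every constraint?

Unsatisfiable

From constraints 7 and 11: y ≤ x ≤ 1. From constraint 4: z ≤ 5. Hence y + z ≤ 6. But constraint 10 requires y + z = 8, and 8 > 6. Contradiction.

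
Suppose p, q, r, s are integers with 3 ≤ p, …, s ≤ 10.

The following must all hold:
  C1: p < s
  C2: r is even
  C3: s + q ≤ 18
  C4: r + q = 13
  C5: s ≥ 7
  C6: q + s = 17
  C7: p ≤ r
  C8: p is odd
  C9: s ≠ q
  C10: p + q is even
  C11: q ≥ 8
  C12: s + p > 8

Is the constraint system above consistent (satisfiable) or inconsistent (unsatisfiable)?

Setting (p, q, r, s) = (3, 9, 4, 8) satisfies everything: constraint 3: s + q = 17; constraint 4: r + q = 13, and the others follow.

Satisfiable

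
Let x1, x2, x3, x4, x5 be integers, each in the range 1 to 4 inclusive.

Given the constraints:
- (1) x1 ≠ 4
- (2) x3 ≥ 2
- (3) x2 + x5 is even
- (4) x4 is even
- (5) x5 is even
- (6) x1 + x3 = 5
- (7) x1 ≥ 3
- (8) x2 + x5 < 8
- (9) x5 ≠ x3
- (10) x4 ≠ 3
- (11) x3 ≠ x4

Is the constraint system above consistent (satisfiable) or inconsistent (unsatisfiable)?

The assignment x1 = 3, x2 = 2, x3 = 2, x4 = 4, x5 = 4 works:
  constraint 3 holds since x2 + x5 = 6 is even.
  constraint 6 holds since x1 + x3 = 5.
  constraint 8 holds since x2 + x5 = 6.
The rest check out directly.

Satisfiable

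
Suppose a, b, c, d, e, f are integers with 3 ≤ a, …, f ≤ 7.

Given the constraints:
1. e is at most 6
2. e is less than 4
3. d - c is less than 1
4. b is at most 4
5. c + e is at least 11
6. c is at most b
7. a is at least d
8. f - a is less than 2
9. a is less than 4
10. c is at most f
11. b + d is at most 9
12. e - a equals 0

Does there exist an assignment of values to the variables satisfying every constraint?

Unsatisfiable

From constraints 4 and 6: c ≤ b ≤ 4. From constraint 1: e ≤ 6. Hence c + e ≤ 10. But constraint 5 requires c + e ≥ 11, and 11 > 10. Contradiction.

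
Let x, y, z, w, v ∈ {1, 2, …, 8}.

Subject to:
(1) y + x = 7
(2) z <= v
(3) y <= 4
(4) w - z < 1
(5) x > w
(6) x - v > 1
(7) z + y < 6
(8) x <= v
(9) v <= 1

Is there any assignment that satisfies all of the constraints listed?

Unsatisfiable

From constraint 3: y ≤ 4. From constraints 8 and 9: x ≤ v ≤ 1. Hence y + x ≤ 5. But constraint 1 requires y + x = 7, and 7 > 5. Contradiction.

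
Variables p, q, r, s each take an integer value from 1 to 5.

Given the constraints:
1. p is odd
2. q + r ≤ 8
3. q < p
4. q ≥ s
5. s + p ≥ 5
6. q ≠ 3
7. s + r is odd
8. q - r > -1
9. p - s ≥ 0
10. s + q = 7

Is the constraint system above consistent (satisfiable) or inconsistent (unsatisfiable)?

Setting (p, q, r, s) = (5, 4, 2, 3) satisfies everything: constraint 2: q + r = 6; constraint 5: s + p = 8, and the others follow.

Satisfiable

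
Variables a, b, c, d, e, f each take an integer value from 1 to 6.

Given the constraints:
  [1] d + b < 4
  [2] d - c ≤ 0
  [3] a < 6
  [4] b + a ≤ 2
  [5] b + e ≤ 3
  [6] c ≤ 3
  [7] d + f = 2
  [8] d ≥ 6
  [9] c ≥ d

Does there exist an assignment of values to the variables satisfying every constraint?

Unsatisfiable

From constraint 8: d ≥ 6. From constraints 6 and 9: d ≤ c and c ≤ 3, so d ≤ 3. But 3 < 6, so no value of d works.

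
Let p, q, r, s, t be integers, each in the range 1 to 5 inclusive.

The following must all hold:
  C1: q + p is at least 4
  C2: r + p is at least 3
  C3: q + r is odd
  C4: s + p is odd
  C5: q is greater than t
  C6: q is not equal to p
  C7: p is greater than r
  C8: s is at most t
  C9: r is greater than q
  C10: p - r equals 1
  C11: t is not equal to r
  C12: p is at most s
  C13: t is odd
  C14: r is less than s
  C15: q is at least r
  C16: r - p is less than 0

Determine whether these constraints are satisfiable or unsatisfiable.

Unsatisfiable

Constraints 5, 7, 8, 9, and 12 give p ≤ s, s ≤ t, t < q, q < r, r < p. Chaining: p ≤ s ≤ t < q < r < p, which forces p < p — impossible.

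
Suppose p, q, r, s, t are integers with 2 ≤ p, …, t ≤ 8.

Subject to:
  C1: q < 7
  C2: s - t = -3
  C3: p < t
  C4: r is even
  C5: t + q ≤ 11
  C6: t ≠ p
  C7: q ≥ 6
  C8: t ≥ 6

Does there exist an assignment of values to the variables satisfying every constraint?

Unsatisfiable

From constraint 8: t ≥ 6. From constraint 7: q ≥ 6. Hence t + q ≥ 12. But constraint 5 requires t + q ≤ 11, and 11 < 12. Contradiction.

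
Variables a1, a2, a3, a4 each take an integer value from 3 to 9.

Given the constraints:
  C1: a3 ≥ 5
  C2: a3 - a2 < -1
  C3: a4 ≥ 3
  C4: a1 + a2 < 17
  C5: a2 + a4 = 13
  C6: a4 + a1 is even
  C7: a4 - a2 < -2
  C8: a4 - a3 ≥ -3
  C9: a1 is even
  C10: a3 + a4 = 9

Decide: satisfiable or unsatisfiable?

Take a1 = 6, a2 = 9, a3 = 5, a4 = 4. Then constraint 2: a3 - a2 = -4; constraint 4: a1 + a2 = 15; constraint 5: a2 + a4 = 13, and every other listed constraint is also met.

Satisfiable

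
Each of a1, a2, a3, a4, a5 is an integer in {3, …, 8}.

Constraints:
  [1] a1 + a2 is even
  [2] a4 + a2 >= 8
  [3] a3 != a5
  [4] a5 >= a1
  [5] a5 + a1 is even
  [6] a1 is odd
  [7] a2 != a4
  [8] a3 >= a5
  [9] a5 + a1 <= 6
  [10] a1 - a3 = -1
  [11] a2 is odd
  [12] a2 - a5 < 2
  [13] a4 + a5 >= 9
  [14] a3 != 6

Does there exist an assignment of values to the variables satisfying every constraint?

Satisfiable

Take a1 = 3, a2 = 3, a3 = 4, a4 = 7, a5 = 3. Then constraint 2: a4 + a2 = 10; constraint 9: a5 + a1 = 6, and every other listed constraint is also met.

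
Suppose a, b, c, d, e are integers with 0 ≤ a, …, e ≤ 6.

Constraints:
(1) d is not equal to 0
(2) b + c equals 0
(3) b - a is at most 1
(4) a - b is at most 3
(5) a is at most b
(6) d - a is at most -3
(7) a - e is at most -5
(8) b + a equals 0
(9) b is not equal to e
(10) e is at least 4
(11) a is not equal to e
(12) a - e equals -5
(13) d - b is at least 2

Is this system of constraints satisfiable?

Unsatisfiable

Constraints 4, 6, and 13 give b − a ≥ -3, a − d ≥ 3, d − b ≥ 2.
Adding all 3 inequalities: the left sides telescope to 0, and the right sides sum to (-3) + 3 + 2 = 2. So 0 ≥ 2, which is false.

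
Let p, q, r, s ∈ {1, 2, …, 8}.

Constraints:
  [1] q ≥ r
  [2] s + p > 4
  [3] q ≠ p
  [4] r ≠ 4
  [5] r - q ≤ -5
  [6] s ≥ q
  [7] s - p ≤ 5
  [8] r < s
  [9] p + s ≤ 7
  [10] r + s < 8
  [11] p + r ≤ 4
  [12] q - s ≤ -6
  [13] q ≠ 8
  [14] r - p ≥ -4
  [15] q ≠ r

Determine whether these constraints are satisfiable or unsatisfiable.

Unsatisfiable

Constraints 5, 7, 12, and 14 give q − r ≥ 5, r − p ≥ -4, p − s ≥ -5, s − q ≥ 6.
Adding all 4 inequalities: the left sides telescope to 0, and the right sides sum to 5 + (-4) + (-5) + 6 = 2. So 0 ≥ 2, which is false.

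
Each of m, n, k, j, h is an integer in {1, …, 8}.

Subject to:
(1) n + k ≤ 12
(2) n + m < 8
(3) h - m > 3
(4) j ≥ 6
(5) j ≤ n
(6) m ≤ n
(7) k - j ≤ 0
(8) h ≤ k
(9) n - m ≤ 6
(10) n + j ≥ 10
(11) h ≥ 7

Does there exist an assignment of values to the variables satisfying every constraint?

Unsatisfiable

From constraints 4 and 5: n ≥ j ≥ 6. From constraints 8 and 11: k ≥ h ≥ 7. Hence n + k ≥ 13. But constraint 1 requires n + k ≤ 12, and 12 < 13. Contradiction.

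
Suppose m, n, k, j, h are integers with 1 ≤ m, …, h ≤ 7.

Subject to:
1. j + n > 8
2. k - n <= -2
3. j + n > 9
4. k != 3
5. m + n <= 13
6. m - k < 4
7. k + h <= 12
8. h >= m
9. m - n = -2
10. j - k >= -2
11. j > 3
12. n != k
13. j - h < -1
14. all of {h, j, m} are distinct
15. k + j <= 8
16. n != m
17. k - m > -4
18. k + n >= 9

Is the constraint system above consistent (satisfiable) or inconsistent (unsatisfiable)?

Satisfiable

The assignment m = 5, n = 7, k = 4, j = 4, h = 7 works:
  constraint 1 holds since j + n = 11.
  constraint 2 holds since k - n = -3.
The rest check out directly.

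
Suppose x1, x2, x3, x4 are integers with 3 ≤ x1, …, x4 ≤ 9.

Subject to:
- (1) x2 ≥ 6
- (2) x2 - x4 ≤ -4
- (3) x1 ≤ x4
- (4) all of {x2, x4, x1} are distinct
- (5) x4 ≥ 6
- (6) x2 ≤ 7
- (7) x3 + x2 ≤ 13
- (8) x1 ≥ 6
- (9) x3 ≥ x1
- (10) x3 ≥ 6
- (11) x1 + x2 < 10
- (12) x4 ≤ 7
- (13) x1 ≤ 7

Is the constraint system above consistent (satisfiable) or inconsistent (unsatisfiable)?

Unsatisfiable

Constraints 1, 5, 6, 8, 12, and 13 confine each of x2, x4, x1 to the 2 values {6, 7}.
Constraint 4 requires all 3 of them to be distinct, but only 2 values are available — impossible by the pigeonhole principle.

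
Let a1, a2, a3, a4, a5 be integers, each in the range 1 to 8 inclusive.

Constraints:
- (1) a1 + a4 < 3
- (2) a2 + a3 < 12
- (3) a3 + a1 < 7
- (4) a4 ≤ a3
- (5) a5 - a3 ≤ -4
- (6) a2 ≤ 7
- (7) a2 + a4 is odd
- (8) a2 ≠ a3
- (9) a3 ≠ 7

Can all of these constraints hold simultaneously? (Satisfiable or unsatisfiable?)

Setting (a1, a2, a3, a4, a5) = (1, 4, 5, 1, 1) satisfies everything: constraint 1: a1 + a4 = 2; constraint 2: a2 + a3 = 9, and the others follow.

Satisfiable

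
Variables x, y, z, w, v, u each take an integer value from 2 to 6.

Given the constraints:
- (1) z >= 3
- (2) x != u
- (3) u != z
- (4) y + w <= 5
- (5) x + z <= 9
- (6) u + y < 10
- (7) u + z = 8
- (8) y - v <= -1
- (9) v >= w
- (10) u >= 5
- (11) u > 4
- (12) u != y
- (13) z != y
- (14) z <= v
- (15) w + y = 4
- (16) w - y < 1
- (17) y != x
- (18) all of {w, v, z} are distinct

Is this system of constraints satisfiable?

Try x = 3, y = 2, z = 3, w = 2, v = 4, u = 5.
Check constraint 4: y + w = 4; constraint 5: x + z = 6; constraint 6: u + y = 7. The remaining constraints are straightforward to verify.

Satisfiable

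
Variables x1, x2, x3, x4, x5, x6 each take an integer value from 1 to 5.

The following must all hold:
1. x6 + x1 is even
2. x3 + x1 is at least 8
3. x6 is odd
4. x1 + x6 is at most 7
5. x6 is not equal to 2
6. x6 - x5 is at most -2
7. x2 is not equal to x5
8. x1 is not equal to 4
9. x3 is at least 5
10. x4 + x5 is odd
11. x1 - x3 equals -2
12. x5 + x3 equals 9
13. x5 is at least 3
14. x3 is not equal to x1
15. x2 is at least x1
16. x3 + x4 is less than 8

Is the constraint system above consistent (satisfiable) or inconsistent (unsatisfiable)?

The assignment x1 = 3, x2 = 3, x3 = 5, x4 = 1, x5 = 4, x6 = 1 works:
  constraint 2 holds since x3 + x1 = 8.
  constraint 4 holds since x1 + x6 = 4.
  constraint 6 holds since x6 - x5 = -3.
The rest check out directly.

Satisfiable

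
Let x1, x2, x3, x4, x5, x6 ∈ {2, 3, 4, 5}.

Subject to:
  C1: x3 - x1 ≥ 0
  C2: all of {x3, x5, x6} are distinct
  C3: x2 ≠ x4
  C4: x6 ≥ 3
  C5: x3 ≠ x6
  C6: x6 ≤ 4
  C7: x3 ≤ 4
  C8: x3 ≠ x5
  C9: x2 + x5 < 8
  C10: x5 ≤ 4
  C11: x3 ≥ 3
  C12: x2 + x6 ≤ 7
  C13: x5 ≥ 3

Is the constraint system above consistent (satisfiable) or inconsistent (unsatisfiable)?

Constraints 4, 6, 7, 10, 11, and 13 confine each of x3, x5, x6 to the 2 values {3, 4}.
Constraint 2 requires all 3 of them to be distinct, but only 2 values are available — impossible by the pigeonhole principle.

Unsatisfiable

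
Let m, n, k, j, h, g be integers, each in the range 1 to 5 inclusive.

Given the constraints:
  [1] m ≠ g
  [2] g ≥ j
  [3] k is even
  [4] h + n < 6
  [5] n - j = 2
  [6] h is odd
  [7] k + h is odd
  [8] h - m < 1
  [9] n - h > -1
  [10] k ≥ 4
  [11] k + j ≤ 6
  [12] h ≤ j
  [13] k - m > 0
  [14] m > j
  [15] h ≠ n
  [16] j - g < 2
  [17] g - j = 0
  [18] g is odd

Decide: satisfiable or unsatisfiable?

Satisfiable

Try m = 2, n = 3, k = 4, j = 1, h = 1, g = 1.
Check constraint 4: h + n = 4; constraint 5: n - j = 2; constraint 8: h - m = -1. The remaining constraints are straightforward to verify.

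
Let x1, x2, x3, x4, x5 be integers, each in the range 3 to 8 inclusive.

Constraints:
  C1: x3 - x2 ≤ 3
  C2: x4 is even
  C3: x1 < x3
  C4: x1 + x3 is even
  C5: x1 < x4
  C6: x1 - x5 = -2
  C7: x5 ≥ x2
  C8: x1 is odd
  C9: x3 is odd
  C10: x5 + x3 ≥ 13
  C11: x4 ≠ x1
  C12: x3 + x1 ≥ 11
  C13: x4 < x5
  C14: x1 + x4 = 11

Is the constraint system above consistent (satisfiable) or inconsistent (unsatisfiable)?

Satisfiable

Setting (x1, x2, x3, x4, x5) = (5, 7, 7, 6, 7) satisfies everything: constraint 1: x3 - x2 = 0; constraint 6: x1 - x5 = -2; constraint 10: x5 + x3 = 14, and the others follow.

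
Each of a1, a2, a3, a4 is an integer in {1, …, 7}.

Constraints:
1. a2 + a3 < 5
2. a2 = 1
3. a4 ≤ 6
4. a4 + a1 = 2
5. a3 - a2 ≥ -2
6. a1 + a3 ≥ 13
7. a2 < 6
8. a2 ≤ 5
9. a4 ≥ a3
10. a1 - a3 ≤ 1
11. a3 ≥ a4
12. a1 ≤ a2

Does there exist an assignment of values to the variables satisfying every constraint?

Unsatisfiable

From constraints 8 and 12: a1 ≤ a2 ≤ 5. From constraints 3 and 9: a3 ≤ a4 ≤ 6. Hence a1 + a3 ≤ 11. But constraint 6 requires a1 + a3 ≥ 13, and 13 > 11. Contradiction.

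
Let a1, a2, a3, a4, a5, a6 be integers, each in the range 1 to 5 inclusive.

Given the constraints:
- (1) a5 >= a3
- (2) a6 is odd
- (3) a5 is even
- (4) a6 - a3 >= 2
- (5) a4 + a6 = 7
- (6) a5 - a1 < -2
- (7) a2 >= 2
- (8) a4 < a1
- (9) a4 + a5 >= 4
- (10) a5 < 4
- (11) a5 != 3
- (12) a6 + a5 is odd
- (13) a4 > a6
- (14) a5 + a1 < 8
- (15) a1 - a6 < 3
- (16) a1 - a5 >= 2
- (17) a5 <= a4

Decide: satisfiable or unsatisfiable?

Satisfiable

Try a1 = 5, a2 = 2, a3 = 1, a4 = 4, a5 = 2, a6 = 3.
Check constraint 4: a6 - a3 = 2; constraint 5: a4 + a6 = 7. The remaining constraints are straightforward to verify.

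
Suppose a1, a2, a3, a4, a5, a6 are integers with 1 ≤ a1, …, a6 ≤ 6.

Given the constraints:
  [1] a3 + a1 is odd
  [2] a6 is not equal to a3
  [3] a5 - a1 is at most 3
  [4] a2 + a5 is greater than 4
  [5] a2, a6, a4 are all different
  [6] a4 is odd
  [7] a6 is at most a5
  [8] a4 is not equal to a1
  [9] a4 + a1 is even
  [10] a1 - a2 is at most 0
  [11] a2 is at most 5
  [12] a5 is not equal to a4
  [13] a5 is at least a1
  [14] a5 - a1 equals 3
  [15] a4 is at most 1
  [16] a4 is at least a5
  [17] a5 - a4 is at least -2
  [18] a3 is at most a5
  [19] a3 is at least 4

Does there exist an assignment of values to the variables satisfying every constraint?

Unsatisfiable

From constraints 18 and 19: a5 ≥ a3 and a3 ≥ 4, so a5 ≥ 4. From constraints 15 and 16: a5 ≤ a4 and a4 ≤ 1, so a5 ≤ 1. But 1 < 4, so no value of a5 works.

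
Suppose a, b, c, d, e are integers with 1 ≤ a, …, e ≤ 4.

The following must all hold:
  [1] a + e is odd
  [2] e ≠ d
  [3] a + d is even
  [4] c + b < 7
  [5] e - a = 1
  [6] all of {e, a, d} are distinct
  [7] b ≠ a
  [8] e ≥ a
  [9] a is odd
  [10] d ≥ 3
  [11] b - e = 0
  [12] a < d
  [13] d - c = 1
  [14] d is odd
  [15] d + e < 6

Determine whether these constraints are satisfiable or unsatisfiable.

One satisfying assignment is a = 1, b = 2, c = 2, d = 3, e = 2.
For the less obvious constraints — constraint 4: c + b = 4; constraint 5: e - a = 1 — and the others hold by inspection.

Satisfiable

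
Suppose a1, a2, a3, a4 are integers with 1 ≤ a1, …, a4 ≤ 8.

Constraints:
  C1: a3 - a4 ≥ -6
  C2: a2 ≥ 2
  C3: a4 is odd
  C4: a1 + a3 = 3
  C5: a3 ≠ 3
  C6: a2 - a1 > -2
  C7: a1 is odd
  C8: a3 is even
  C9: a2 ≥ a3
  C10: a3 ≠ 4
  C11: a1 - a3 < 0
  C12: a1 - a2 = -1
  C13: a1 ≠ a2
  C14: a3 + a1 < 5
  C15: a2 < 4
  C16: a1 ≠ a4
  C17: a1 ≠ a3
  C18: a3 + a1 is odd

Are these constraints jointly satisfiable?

Satisfiable

One satisfying assignment is a1 = 1, a2 = 2, a3 = 2, a4 = 5.
For the less obvious constraints — constraint 1: a3 - a4 = -3; constraint 4: a1 + a3 = 3; constraint 6: a2 - a1 = 1 — and the others hold by inspection.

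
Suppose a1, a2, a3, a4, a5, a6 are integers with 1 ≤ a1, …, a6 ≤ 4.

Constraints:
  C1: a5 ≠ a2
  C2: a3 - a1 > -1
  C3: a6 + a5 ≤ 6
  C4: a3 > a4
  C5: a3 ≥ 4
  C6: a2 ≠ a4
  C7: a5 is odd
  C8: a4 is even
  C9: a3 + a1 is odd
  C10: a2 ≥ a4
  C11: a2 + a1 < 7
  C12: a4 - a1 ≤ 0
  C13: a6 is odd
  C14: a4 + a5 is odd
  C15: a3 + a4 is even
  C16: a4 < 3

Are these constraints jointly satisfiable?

Satisfiable

Try a1 = 3, a2 = 3, a3 = 4, a4 = 2, a5 = 1, a6 = 3.
Check constraint 2: a3 - a1 = 1; constraint 3: a6 + a5 = 4; constraint 11: a2 + a1 = 6. The remaining constraints are straightforward to verify.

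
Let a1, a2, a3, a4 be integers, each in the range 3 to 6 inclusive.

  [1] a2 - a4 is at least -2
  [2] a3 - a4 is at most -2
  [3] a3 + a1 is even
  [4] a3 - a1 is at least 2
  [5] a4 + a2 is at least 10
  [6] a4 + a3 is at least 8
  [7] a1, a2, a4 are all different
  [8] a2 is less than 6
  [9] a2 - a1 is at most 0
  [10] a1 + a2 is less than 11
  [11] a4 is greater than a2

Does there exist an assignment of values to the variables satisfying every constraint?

Unsatisfiable

Constraints 1, 2, 4, and 9 give a1 − a2 ≥ 0, a2 − a4 ≥ -2, a4 − a3 ≥ 2, a3 − a1 ≥ 2.
Adding all 4 inequalities: the left sides telescope to 0, and the right sides sum to 0 + (-2) + 2 + 2 = 2. So 0 ≥ 2, which is false.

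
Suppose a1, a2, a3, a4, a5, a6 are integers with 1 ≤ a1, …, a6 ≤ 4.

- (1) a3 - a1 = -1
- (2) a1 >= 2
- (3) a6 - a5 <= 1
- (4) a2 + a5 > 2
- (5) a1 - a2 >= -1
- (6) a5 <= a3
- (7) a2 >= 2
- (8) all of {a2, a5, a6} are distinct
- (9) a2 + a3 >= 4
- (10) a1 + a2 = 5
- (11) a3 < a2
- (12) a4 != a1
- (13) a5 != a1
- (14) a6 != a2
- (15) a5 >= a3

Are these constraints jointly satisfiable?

Satisfiable

One satisfying assignment is a1 = 2, a2 = 3, a3 = 1, a4 = 1, a5 = 1, a6 = 2.
For the less obvious constraints — constraint 1: a3 - a1 = -1; constraint 3: a6 - a5 = 1 — and the others hold by inspection.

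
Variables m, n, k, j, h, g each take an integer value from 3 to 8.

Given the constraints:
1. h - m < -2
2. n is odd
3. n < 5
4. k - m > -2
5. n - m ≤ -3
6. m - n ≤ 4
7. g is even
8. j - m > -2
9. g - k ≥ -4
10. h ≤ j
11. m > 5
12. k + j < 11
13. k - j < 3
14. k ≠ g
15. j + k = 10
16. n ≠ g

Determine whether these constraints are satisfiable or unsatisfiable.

Satisfiable

Take m = 6, n = 3, k = 5, j = 5, h = 3, g = 4. Then constraint 1: h - m = -3; constraint 4: k - m = -1, and every other listed constraint is also met.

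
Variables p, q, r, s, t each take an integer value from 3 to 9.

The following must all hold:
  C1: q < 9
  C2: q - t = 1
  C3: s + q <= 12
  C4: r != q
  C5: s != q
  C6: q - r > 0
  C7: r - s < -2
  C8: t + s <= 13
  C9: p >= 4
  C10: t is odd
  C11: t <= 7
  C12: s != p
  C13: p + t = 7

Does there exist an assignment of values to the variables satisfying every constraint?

Try p = 4, q = 4, r = 3, s = 8, t = 3.
Check constraint 2: q - t = 1; constraint 3: s + q = 12. The remaining constraints are straightforward to verify.

Satisfiable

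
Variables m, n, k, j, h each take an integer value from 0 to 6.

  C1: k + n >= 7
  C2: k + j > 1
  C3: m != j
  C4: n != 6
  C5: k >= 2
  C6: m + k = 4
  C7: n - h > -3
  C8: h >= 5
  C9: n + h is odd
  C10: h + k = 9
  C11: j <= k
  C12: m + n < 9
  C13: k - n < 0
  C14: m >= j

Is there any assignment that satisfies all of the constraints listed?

Satisfiable

The assignment m = 1, n = 5, k = 3, j = 0, h = 6 works:
  constraint 1 holds since k + n = 8.
  constraint 2 holds since k + j = 3.
The rest check out directly.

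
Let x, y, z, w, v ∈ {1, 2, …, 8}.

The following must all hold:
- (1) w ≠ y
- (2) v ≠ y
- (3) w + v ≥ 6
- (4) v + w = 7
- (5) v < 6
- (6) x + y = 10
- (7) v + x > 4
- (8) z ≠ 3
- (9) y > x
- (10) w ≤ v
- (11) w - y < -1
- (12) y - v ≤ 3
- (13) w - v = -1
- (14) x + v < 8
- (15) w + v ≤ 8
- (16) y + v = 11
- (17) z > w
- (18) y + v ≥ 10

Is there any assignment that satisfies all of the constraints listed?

Satisfiable

Setting (x, y, z, w, v) = (3, 7, 6, 3, 4) satisfies everything: constraint 3: w + v = 7; constraint 4: v + w = 7, and the others follow.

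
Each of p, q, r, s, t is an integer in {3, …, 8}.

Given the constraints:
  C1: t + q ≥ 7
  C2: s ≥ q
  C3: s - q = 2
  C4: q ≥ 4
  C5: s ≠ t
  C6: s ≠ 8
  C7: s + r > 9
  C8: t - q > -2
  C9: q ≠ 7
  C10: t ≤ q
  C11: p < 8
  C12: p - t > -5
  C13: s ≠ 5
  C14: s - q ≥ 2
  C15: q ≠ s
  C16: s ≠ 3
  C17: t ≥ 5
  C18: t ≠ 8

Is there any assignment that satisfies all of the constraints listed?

Setting (p, q, r, s, t) = (3, 5, 3, 7, 5) satisfies everything: constraint 1: t + q = 10; constraint 3: s - q = 2, and the others follow.

Satisfiable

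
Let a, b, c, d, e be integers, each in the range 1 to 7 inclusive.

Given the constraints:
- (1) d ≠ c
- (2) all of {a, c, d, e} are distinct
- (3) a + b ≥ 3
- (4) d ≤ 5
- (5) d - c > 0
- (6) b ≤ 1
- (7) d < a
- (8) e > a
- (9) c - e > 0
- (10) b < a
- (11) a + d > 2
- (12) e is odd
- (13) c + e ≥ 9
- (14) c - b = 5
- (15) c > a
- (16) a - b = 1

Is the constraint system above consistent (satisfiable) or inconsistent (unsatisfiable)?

Constraints 5, 7, 8, and 9 give a < e, e < c, c < d, d < a. Chaining: a < e < c < d < a, which forces a < a — impossible.

Unsatisfiable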